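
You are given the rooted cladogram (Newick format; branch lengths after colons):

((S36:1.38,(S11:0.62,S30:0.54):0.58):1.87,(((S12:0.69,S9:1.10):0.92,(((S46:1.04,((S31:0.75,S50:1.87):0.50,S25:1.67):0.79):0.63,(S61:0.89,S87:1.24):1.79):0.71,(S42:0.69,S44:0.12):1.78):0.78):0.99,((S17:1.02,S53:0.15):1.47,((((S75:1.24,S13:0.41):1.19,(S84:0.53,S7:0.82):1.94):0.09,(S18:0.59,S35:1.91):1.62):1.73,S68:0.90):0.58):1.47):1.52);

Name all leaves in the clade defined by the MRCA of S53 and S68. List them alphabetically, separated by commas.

Tracing S53: it sits inside (S17,S53).
Tracing S68: it sits inside ((((S75,S13),(S84,S7)),(S18,S35)),S68).
The smallest clade enclosing both is ((S17,S53),((((S75,S13),(S84,S7)),(S18,S35)),S68)); the answer is its 9 terminal taxa in alphabetical order.

S13, S17, S18, S35, S53, S68, S7, S75, S84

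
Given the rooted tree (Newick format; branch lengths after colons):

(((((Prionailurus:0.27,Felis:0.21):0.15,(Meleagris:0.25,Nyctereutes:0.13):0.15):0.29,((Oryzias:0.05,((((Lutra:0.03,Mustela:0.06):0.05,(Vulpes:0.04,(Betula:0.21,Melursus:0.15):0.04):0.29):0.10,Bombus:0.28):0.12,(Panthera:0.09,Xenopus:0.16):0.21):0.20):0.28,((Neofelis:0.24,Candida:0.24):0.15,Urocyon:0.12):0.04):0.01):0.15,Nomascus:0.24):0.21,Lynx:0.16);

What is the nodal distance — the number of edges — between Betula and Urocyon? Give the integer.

The MRCA of Betula and Urocyon is the node subtending ((Oryzias,((((Lutra,Mustela),(Vulpes,(Betula,Melursus))),Bombus),(Panthera,Xenopus))),((Neofelis,Candida),Urocyon)).
From Betula up to that node: 7 branches. From Urocyon up to the same node: 2 branches. Total: 7 + 2 = 9.

9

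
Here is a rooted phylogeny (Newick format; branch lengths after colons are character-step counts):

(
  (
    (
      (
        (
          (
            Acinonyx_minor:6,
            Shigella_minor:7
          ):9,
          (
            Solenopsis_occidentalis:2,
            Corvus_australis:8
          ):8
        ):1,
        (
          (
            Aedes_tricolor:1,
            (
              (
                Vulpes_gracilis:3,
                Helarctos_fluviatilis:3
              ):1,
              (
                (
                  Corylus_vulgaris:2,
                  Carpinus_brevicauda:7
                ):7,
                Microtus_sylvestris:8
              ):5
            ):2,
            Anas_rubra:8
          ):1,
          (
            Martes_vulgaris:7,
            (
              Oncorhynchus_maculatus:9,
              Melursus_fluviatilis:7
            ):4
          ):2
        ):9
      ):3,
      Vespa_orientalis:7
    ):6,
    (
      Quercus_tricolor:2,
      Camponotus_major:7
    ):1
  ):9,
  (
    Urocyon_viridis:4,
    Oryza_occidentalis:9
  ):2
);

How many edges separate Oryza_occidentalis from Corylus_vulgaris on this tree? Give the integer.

11

The MRCA of Oryza_occidentalis and Corylus_vulgaris is the root of the tree.
From Oryza_occidentalis up to that node: 2 branches. From Corylus_vulgaris up to the same node: 9 branches. Total: 2 + 9 = 11.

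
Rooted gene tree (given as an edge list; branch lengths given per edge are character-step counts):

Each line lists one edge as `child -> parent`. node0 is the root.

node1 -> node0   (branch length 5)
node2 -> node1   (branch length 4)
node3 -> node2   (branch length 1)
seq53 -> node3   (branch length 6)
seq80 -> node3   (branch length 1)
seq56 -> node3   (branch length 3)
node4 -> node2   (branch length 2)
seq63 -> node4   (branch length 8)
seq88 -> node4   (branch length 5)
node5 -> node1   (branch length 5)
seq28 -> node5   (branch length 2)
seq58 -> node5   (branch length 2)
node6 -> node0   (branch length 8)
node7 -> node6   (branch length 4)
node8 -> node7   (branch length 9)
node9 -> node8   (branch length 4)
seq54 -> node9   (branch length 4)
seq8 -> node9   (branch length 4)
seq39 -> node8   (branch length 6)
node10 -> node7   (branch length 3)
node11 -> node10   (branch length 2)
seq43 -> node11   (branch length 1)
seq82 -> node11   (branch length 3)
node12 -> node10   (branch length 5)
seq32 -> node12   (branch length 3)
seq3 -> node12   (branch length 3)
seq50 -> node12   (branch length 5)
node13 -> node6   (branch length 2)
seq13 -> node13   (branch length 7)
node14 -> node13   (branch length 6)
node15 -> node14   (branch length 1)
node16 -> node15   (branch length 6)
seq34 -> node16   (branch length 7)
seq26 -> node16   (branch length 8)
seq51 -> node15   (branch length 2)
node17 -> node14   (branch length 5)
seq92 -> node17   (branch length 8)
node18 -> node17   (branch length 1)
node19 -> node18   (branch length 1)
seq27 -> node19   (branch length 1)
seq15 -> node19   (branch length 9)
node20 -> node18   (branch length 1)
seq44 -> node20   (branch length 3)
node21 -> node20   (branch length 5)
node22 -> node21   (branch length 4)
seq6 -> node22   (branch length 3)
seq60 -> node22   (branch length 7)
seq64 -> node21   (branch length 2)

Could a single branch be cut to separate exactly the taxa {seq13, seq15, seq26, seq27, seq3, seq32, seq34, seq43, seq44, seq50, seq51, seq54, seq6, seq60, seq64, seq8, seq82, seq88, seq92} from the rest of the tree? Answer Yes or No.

The MRCA of the listed taxa is the root, so the smallest clade containing them is the whole tree.
That clade also contains seq28, seq39, seq53, seq56, seq58, seq63, seq80, which are not in the proposed group, so the group is not monophyletic.

No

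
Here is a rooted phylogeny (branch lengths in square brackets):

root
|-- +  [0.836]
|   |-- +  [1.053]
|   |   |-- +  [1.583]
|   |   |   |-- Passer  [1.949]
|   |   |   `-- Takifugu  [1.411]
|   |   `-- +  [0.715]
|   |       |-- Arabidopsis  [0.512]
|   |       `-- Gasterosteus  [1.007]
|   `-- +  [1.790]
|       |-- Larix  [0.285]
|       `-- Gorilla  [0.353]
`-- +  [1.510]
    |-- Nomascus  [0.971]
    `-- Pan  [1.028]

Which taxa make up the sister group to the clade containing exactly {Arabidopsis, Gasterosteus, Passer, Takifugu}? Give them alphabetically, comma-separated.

The clade containing exactly {Arabidopsis, Gasterosteus, Passer, Takifugu} attaches to the tree at the node subtending (((Passer,Takifugu),(Arabidopsis,Gasterosteus)),(Larix,Gorilla)).
The other lineage descending from that same node — the sister group — is (Larix,Gorilla); its 2 tips in alphabetical order are the answer.

Gorilla, Larix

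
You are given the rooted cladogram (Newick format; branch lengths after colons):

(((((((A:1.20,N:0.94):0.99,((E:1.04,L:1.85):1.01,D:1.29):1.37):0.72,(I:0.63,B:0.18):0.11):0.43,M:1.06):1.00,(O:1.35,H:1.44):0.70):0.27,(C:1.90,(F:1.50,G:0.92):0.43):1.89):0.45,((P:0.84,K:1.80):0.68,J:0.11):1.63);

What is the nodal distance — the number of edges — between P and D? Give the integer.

The MRCA of P and D is the root of the tree.
From P up to that node: 3 branches. From D up to the same node: 7 branches. Total: 3 + 7 = 10.

10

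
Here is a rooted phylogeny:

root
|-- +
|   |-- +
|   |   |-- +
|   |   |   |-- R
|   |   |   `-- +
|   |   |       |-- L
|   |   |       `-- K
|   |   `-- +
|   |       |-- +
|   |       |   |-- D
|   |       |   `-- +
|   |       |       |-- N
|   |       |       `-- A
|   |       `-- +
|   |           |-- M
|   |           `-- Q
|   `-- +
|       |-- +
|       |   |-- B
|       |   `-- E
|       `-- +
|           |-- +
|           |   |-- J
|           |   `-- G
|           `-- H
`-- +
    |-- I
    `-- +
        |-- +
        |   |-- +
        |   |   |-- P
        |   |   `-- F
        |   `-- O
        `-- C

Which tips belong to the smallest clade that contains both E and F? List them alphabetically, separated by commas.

A, B, C, D, E, F, G, H, I, J, K, L, M, N, O, P, Q, R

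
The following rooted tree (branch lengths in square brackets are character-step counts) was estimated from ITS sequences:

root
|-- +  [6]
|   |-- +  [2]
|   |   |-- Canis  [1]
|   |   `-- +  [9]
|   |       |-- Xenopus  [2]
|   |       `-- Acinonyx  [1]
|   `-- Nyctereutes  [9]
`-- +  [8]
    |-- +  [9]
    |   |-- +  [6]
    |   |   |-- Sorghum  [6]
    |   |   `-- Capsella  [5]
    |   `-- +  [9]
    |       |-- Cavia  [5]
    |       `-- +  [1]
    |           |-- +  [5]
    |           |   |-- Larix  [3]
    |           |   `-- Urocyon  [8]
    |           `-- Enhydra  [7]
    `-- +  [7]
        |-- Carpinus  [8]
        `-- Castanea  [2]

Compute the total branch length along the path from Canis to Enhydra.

43

The path runs Canis → … → MRCA → … → Enhydra; the MRCA is the root of the tree.
Branch lengths along that path: 1 + 2 + 6 + 8 + 9 + 9 + 1 + 7 = 43.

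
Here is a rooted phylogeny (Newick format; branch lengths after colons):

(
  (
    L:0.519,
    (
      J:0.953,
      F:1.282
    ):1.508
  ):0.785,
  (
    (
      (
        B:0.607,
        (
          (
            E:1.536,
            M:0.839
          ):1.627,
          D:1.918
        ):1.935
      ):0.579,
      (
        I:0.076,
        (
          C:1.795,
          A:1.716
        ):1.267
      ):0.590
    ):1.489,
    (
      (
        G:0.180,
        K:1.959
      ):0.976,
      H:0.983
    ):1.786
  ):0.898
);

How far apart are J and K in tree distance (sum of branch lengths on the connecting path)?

The path runs J → … → MRCA → … → K; the MRCA is the root of the tree.
Branch lengths along that path: 0.953 + 1.508 + 0.785 + 0.898 + 1.786 + 0.976 + 1.959 = 8.865.

8.865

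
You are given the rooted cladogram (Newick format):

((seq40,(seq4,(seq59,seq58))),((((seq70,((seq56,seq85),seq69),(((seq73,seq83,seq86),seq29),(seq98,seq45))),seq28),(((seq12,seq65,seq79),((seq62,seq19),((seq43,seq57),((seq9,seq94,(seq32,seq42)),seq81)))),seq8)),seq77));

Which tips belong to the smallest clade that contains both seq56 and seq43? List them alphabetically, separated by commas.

seq12, seq19, seq28, seq29, seq32, seq42, seq43, seq45, seq56, seq57, seq62, seq65, seq69, seq70, seq73, seq79, seq8, seq81, seq83, seq85, seq86, seq9, seq94, seq98

Tracing seq56: it sits inside (seq56,seq85).
Tracing seq43: it sits inside (seq43,seq57).
The smallest clade enclosing both is (((seq70,((seq56,seq85),seq69),(((seq73,seq83,seq86),seq29),(seq98,seq45))),seq28),(((seq12,seq65,seq79),((seq62,seq19),((seq43,seq57),((seq9,seq94,(seq32,seq42)),seq81)))),seq8)); the answer is its 24 terminal taxa in alphabetical order.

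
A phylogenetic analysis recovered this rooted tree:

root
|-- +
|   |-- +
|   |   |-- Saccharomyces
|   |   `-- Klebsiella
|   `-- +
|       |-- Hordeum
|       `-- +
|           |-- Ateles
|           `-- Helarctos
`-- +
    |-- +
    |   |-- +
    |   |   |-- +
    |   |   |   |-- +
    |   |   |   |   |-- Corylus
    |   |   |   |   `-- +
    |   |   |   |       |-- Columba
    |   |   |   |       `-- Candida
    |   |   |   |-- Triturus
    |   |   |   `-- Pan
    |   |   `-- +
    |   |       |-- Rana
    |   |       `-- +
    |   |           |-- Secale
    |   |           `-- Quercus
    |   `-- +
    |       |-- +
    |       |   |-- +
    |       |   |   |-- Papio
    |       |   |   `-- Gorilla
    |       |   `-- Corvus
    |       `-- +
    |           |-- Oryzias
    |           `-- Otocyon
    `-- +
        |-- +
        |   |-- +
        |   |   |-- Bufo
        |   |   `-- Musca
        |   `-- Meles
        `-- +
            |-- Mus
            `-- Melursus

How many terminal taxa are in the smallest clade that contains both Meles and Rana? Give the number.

The MRCA of Meles and Rana is the node subtending (((((Corylus,(Columba,Candida)),Triturus,Pan),(Rana,(Secale,Quercus))),(((Papio,Gorilla),Corvus),(Oryzias,Otocyon))),(((Bufo,Musca),Meles),(Mus,Melursus))).
That clade contains 18 terminal taxa: Bufo, Candida, Columba, Corvus, Corylus, Gorilla, Meles, Melursus, Mus, Musca, Oryzias, Otocyon, Pan, Papio, Quercus, Rana, Secale, Triturus.

18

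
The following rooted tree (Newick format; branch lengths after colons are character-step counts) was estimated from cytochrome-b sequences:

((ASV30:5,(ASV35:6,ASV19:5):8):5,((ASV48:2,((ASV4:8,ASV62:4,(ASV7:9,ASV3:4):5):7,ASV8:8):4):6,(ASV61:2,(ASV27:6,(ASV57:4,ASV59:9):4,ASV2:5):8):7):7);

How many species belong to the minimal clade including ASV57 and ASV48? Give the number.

11

The MRCA of ASV57 and ASV48 is the node subtending ((ASV48,((ASV4,ASV62,(ASV7,ASV3)),ASV8)),(ASV61,(ASV27,(ASV57,ASV59),ASV2))).
That clade contains 11 terminal taxa: ASV2, ASV27, ASV3, ASV4, ASV48, ASV57, ASV59, ASV61, ASV62, ASV7, ASV8.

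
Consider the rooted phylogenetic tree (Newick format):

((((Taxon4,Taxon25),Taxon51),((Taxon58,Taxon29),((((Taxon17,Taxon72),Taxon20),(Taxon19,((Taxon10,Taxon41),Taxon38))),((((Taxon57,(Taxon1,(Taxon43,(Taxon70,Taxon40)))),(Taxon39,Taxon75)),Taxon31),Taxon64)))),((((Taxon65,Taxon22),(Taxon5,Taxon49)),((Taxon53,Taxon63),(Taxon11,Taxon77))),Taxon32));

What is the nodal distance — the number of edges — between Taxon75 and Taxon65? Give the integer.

13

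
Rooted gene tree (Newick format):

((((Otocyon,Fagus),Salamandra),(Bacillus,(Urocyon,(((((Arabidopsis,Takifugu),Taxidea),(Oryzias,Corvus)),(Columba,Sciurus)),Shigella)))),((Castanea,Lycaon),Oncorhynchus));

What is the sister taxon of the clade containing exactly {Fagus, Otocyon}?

The clade containing exactly {Fagus, Otocyon} attaches to the tree at the node subtending ((Otocyon,Fagus),Salamandra).
The other lineage descending from that same node — the sister group — is the single tip Salamandra.

Salamandra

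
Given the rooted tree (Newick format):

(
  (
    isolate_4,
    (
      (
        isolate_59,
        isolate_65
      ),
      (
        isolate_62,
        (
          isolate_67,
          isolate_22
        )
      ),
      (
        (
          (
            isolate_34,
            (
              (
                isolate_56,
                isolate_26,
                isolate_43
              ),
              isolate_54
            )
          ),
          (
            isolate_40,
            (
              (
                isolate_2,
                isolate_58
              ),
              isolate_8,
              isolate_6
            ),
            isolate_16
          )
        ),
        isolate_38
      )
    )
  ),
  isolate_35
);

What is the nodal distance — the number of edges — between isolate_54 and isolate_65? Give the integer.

The MRCA of isolate_54 and isolate_65 is the node subtending ((isolate_59,isolate_65),(isolate_62,(isolate_67,isolate_22)),(((isolate_34,((isolate_56,isolate_26,isolate_43),isolate_54)),(isolate_40,((isolate_2,isolate_58),isolate_8,isolate_6),isolate_16)),isolate_38)).
From isolate_54 up to that node: 5 branches. From isolate_65 up to the same node: 2 branches. Total: 5 + 2 = 7.

7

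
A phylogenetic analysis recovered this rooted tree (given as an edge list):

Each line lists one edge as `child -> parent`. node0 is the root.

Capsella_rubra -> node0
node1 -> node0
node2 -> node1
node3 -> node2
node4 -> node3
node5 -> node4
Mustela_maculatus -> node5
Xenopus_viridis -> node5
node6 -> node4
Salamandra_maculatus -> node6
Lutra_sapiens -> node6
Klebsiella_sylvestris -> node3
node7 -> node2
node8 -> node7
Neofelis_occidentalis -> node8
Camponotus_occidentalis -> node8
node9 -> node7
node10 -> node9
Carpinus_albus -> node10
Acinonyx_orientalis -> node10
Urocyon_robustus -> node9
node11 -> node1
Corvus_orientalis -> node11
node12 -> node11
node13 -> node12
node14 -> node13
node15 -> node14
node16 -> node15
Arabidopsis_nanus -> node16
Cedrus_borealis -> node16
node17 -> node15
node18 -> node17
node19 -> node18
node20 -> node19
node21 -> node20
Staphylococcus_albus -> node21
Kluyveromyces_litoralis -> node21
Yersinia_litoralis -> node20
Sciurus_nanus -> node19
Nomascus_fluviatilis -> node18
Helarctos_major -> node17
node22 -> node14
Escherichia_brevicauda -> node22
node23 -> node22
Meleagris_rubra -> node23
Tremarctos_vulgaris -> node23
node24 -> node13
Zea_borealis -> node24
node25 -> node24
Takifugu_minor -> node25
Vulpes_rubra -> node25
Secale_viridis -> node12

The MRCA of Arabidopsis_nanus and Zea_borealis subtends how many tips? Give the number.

14

The MRCA of Arabidopsis_nanus and Zea_borealis is the node subtending ((((Arabidopsis_nanus,Cedrus_borealis),(((((Staphylococcus_albus,Kluyveromyces_litoralis),Yersinia_litoralis),Sciurus_nanus),Nomascus_fluviatilis),Helarctos_major)),(Escherichia_brevicauda,(Meleagris_rubra,Tremarctos_vulgaris))),(Zea_borealis,(Takifugu_minor,Vulpes_rubra))).
That clade contains 14 terminal taxa: Arabidopsis_nanus, Cedrus_borealis, Escherichia_brevicauda, Helarctos_major, Kluyveromyces_litoralis, Meleagris_rubra, Nomascus_fluviatilis, Sciurus_nanus, Staphylococcus_albus, Takifugu_minor, Tremarctos_vulgaris, Vulpes_rubra, Yersinia_litoralis, Zea_borealis.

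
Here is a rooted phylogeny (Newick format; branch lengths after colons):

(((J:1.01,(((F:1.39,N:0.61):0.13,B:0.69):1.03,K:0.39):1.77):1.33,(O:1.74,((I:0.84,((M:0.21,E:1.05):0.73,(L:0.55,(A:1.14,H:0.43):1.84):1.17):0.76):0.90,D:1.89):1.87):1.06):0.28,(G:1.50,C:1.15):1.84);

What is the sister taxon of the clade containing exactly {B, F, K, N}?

The clade containing exactly {B, F, K, N} attaches to the tree at the node subtending (J,(((F,N),B),K)).
The other lineage descending from that same node — the sister group — is the single tip J.

J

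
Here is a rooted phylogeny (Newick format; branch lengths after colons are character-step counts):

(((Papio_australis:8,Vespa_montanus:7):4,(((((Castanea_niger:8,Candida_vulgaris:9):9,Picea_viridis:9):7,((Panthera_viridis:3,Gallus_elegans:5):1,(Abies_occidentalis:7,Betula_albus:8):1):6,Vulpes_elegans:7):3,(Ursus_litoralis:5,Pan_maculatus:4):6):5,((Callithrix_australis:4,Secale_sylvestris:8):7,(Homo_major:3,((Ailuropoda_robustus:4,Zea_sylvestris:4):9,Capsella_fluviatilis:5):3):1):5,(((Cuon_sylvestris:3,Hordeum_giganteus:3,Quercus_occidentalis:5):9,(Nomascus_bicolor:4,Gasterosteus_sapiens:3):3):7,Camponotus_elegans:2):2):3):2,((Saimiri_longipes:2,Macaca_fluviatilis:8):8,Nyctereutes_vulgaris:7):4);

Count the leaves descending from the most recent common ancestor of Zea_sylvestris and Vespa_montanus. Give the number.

24

The MRCA of Zea_sylvestris and Vespa_montanus is the node subtending ((Papio_australis,Vespa_montanus),(((((Castanea_niger,Candida_vulgaris),Picea_viridis),((Panthera_viridis,Gallus_elegans),(Abies_occidentalis,Betula_albus)),Vulpes_elegans),(Ursus_litoralis,Pan_maculatus)),((Callithrix_australis,Secale_sylvestris),(Homo_major,((Ailuropoda_robustus,Zea_sylvestris),Capsella_fluviatilis))),(((Cuon_sylvestris,Hordeum_giganteus,Quercus_occidentalis),(Nomascus_bicolor,Gasterosteus_sapiens)),Camponotus_elegans))).
That clade contains 24 terminal taxa: Abies_occidentalis, Ailuropoda_robustus, Betula_albus, Callithrix_australis, Camponotus_elegans, Candida_vulgaris, Capsella_fluviatilis, Castanea_niger, Cuon_sylvestris, Gallus_elegans, Gasterosteus_sapiens, Homo_major, Hordeum_giganteus, Nomascus_bicolor, Pan_maculatus, Panthera_viridis, Papio_australis, Picea_viridis, Quercus_occidentalis, Secale_sylvestris, Ursus_litoralis, Vespa_montanus, Vulpes_elegans, Zea_sylvestris.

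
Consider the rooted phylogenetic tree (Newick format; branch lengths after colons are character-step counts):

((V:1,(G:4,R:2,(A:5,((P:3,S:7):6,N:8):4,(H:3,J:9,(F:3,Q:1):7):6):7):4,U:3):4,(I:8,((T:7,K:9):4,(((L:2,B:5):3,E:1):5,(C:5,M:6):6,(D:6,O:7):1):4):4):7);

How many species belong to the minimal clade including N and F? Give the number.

The MRCA of N and F is the node subtending (A,((P,S),N),(H,J,(F,Q))).
That clade contains 8 terminal taxa: A, F, H, J, N, P, Q, S.

8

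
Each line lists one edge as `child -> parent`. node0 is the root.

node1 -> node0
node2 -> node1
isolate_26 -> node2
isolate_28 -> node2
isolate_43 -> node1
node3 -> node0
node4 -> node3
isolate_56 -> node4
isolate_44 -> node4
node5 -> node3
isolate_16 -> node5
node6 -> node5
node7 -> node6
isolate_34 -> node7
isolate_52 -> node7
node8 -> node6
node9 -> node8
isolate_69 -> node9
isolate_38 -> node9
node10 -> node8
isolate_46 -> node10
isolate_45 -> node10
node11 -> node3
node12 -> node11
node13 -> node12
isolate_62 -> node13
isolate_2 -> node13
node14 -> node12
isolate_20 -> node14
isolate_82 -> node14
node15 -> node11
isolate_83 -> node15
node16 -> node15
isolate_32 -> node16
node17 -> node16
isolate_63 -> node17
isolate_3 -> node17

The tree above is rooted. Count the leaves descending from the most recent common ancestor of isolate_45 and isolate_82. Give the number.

The MRCA of isolate_45 and isolate_82 is the node subtending ((isolate_56,isolate_44),(isolate_16,((isolate_34,isolate_52),((isolate_69,isolate_38),(isolate_46,isolate_45)))),(((isolate_62,isolate_2),(isolate_20,isolate_82)),(isolate_83,(isolate_32,(isolate_63,isolate_3))))).
That clade contains 17 terminal taxa: isolate_16, isolate_2, isolate_20, isolate_3, isolate_32, isolate_34, isolate_38, isolate_44, isolate_45, isolate_46, isolate_52, isolate_56, isolate_62, isolate_63, isolate_69, isolate_82, isolate_83.

17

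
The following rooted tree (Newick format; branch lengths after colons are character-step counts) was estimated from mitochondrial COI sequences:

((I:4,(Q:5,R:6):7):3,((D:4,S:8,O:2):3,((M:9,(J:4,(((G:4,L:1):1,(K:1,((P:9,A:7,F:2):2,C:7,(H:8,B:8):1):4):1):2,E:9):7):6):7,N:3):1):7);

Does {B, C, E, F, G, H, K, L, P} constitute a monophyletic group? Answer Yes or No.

No

The MRCA of the listed taxa subtends (((G,L),(K,((P,A,F),C,(H,B)))),E).
That clade also contains A, which is not in the proposed group, so the group is not monophyletic.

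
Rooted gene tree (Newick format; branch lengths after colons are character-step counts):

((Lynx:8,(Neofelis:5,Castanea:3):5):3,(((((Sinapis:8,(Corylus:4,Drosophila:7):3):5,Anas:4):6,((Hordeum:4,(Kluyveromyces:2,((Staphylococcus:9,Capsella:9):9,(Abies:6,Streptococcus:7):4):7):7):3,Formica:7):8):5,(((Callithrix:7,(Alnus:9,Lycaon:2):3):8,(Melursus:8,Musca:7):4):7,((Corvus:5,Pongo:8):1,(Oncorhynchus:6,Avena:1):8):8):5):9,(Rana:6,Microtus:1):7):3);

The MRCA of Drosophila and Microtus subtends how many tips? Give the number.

The MRCA of Drosophila and Microtus is the node subtending (((((Sinapis,(Corylus,Drosophila)),Anas),((Hordeum,(Kluyveromyces,((Staphylococcus,Capsella),(Abies,Streptococcus)))),Formica)),(((Callithrix,(Alnus,Lycaon)),(Melursus,Musca)),((Corvus,Pongo),(Oncorhynchus,Avena)))),(Rana,Microtus)).
That clade contains 22 terminal taxa: Abies, Alnus, Anas, Avena, Callithrix, Capsella, Corvus, Corylus, Drosophila, Formica, Hordeum, Kluyveromyces, Lycaon, Melursus, Microtus, Musca, Oncorhynchus, Pongo, Rana, Sinapis, Staphylococcus, Streptococcus.

22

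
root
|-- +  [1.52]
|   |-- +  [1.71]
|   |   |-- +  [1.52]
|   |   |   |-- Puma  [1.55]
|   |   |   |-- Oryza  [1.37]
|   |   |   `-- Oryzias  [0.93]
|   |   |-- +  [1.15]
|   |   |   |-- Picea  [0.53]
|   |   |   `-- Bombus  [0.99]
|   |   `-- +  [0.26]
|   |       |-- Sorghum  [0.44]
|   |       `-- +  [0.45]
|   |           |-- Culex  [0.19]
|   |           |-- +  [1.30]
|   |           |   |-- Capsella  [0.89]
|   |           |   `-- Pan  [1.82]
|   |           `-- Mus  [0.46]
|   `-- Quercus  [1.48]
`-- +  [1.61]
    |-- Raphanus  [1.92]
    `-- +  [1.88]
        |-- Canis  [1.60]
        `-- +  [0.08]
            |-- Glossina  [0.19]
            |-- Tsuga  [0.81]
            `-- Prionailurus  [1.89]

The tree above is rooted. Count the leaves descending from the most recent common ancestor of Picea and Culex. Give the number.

10

The MRCA of Picea and Culex is the node subtending ((Puma,Oryza,Oryzias),(Picea,Bombus),(Sorghum,(Culex,(Capsella,Pan),Mus))).
That clade contains 10 terminal taxa: Bombus, Capsella, Culex, Mus, Oryza, Oryzias, Pan, Picea, Puma, Sorghum.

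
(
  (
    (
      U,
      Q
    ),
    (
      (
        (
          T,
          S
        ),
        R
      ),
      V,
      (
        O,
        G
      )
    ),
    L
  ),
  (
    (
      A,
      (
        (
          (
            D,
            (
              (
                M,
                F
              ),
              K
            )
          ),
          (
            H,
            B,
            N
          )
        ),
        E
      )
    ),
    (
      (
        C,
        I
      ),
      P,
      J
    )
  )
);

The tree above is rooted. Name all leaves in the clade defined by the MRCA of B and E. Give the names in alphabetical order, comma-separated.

Tracing B: it sits inside (H,B,N).
Tracing E: it sits inside (((D,((M,F),K)),(H,B,N)),E).
The smallest clade enclosing both is (((D,((M,F),K)),(H,B,N)),E); the answer is its 8 terminal taxa in alphabetical order.

B, D, E, F, H, K, M, N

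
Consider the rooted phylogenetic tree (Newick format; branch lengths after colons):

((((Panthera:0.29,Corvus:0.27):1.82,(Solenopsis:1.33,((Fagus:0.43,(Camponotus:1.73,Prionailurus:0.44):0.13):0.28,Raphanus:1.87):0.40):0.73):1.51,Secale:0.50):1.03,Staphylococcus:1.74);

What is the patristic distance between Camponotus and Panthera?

5.38

The path runs Camponotus → … → MRCA → … → Panthera; the MRCA is the node subtending ((Panthera,Corvus),(Solenopsis,((Fagus,(Camponotus,Prionailurus)),Raphanus))).
Branch lengths along that path: 1.73 + 0.13 + 0.28 + 0.40 + 0.73 + 1.82 + 0.29 = 5.38.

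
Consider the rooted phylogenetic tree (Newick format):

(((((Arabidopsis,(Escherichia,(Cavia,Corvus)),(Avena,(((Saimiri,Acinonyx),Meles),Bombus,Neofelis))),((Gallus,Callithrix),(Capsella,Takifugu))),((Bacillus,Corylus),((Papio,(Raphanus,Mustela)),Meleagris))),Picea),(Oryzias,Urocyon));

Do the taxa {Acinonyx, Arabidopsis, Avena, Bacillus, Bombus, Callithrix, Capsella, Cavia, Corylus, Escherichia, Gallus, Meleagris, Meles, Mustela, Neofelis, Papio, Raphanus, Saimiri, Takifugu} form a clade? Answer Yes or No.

The MRCA of the listed taxa subtends (((Arabidopsis,(Escherichia,(Cavia,Corvus)),(Avena,(((Saimiri,Acinonyx),Meles),Bombus,Neofelis))),((Gallus,Callithrix),(Capsella,Takifugu))),((Bacillus,Corylus),((Papio,(Raphanus,Mustela)),Meleagris))).
That clade also contains Corvus, which is not in the proposed group, so the group is not monophyletic.

No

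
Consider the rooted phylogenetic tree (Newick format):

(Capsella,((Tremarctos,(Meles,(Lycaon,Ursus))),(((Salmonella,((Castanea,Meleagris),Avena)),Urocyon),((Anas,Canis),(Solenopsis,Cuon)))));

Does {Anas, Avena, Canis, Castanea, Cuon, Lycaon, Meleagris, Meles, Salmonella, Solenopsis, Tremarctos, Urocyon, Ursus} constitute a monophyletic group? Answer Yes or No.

The most recent common ancestor of these taxa subtends ((Tremarctos,(Meles,(Lycaon,Ursus))),(((Salmonella,((Castanea,Meleagris),Avena)),Urocyon),((Anas,Canis),(Solenopsis,Cuon)))).
That clade has exactly 13 tips — every listed taxon and nothing else — so the group is monophyletic.

Yes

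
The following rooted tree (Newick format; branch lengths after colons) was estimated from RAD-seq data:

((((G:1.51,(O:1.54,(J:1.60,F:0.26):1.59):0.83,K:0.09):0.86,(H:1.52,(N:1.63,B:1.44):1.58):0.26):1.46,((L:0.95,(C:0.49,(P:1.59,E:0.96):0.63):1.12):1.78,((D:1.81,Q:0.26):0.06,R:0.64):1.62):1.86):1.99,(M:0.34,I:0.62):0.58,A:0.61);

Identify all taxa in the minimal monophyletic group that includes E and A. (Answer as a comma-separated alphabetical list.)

A, B, C, D, E, F, G, H, I, J, K, L, M, N, O, P, Q, R

Tracing E: it sits inside (P,E).
Tracing A: it attaches directly to the root.
The smallest clade enclosing both is the whole tree (their MRCA is the root), so the answer is all 18 tips in alphabetical order.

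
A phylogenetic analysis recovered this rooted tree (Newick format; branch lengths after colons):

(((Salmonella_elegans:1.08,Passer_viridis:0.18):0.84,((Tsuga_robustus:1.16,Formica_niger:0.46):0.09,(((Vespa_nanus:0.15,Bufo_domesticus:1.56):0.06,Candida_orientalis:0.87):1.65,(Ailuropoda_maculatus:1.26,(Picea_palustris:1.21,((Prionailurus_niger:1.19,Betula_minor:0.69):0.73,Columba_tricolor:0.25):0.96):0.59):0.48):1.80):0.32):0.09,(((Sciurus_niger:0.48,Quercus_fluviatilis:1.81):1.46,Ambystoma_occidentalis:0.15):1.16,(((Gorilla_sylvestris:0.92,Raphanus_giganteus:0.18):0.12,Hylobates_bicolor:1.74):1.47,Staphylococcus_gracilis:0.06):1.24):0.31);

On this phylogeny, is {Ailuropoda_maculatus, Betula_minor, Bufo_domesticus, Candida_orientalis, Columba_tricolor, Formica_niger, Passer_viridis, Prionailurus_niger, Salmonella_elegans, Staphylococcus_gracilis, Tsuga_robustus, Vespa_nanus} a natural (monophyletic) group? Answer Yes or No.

The MRCA of the listed taxa is the root, so the smallest clade containing them is the whole tree.
That clade also contains Ambystoma_occidentalis, Gorilla_sylvestris, Hylobates_bicolor, Picea_palustris, Quercus_fluviatilis, Raphanus_giganteus, Sciurus_niger, which are not in the proposed group, so the group is not monophyletic.

No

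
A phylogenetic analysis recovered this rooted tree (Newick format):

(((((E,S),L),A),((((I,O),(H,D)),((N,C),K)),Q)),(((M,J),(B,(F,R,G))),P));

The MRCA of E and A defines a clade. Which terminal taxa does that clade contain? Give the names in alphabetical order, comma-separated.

Tracing E: it sits inside (E,S).
Tracing A: it sits inside (((E,S),L),A).
The smallest clade enclosing both is (((E,S),L),A); the answer is its 4 terminal taxa in alphabetical order.

A, E, L, S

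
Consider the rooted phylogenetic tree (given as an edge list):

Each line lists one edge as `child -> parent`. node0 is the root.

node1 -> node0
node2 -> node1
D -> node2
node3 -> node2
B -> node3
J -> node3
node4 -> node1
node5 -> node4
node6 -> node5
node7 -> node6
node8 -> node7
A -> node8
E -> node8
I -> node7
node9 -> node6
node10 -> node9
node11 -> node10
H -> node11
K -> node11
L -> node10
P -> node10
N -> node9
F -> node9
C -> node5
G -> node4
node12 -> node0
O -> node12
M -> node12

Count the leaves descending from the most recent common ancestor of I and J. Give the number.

The MRCA of I and J is the node subtending ((D,(B,J)),(((((A,E),I),(((H,K),L,P),N,F)),C),G)).
That clade contains 14 terminal taxa: A, B, C, D, E, F, G, H, I, J, K, L, N, P.

14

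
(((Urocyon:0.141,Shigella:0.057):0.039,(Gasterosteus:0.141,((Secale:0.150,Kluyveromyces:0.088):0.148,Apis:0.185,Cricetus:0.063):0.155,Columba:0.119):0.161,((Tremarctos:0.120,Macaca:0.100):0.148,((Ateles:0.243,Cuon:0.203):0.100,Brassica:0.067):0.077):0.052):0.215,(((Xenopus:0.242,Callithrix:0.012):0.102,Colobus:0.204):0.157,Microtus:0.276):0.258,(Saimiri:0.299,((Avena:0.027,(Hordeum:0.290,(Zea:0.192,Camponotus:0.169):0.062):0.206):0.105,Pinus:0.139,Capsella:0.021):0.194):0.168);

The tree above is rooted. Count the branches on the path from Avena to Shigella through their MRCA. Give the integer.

The MRCA of Avena and Shigella is the root of the tree.
From Avena up to that node: 4 branches. From Shigella up to the same node: 3 branches. Total: 4 + 3 = 7.

7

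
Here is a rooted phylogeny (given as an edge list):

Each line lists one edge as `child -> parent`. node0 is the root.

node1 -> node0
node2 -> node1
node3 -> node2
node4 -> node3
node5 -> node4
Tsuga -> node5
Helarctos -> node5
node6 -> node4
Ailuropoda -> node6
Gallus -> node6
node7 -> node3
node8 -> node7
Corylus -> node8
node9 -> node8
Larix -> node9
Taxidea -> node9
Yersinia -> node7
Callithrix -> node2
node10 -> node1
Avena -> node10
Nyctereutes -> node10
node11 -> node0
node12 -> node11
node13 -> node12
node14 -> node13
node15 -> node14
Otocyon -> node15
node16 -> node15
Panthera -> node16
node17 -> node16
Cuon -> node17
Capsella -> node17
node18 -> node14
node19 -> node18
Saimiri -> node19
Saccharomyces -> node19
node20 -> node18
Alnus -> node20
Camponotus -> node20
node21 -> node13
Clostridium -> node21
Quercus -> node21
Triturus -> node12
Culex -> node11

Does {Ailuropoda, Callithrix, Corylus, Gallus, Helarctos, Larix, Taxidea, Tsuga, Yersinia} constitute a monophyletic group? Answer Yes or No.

The most recent common ancestor of these taxa subtends ((((Tsuga,Helarctos),(Ailuropoda,Gallus)),((Corylus,(Larix,Taxidea)),Yersinia)),Callithrix).
That clade has exactly 9 tips — every listed taxon and nothing else — so the group is monophyletic.

Yes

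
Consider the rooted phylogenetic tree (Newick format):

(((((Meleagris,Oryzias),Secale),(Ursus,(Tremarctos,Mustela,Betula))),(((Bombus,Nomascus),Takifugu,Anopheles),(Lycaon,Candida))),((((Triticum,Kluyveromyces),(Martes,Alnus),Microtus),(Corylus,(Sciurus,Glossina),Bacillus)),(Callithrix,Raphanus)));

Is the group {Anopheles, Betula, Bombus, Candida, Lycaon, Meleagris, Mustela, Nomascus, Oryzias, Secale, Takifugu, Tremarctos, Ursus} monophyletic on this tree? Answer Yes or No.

The most recent common ancestor of these taxa subtends ((((Meleagris,Oryzias),Secale),(Ursus,(Tremarctos,Mustela,Betula))),(((Bombus,Nomascus),Takifugu,Anopheles),(Lycaon,Candida))).
That clade has exactly 13 tips — every listed taxon and nothing else — so the group is monophyletic.

Yes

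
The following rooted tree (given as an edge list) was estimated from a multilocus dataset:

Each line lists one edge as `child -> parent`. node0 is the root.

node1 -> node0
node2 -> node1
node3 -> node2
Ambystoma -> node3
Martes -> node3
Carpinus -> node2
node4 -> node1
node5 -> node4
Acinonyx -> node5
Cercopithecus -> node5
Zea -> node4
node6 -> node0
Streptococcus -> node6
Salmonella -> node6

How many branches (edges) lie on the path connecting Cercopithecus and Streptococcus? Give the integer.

6

The MRCA of Cercopithecus and Streptococcus is the root of the tree.
From Cercopithecus up to that node: 4 branches. From Streptococcus up to the same node: 2 branches. Total: 4 + 2 = 6.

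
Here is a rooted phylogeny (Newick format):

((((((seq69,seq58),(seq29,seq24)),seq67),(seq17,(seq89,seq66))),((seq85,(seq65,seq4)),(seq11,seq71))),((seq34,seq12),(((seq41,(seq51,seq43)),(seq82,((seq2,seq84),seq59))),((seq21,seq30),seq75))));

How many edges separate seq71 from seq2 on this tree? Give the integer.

11

The MRCA of seq71 and seq2 is the root of the tree.
From seq71 up to that node: 4 branches. From seq2 up to the same node: 7 branches. Total: 4 + 7 = 11.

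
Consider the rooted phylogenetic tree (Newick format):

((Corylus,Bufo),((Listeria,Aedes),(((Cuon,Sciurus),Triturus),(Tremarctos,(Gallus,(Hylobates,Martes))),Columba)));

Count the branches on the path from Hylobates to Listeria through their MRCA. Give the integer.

7

The MRCA of Hylobates and Listeria is the node subtending ((Listeria,Aedes),(((Cuon,Sciurus),Triturus),(Tremarctos,(Gallus,(Hylobates,Martes))),Columba)).
From Hylobates up to that node: 5 branches. From Listeria up to the same node: 2 branches. Total: 5 + 2 = 7.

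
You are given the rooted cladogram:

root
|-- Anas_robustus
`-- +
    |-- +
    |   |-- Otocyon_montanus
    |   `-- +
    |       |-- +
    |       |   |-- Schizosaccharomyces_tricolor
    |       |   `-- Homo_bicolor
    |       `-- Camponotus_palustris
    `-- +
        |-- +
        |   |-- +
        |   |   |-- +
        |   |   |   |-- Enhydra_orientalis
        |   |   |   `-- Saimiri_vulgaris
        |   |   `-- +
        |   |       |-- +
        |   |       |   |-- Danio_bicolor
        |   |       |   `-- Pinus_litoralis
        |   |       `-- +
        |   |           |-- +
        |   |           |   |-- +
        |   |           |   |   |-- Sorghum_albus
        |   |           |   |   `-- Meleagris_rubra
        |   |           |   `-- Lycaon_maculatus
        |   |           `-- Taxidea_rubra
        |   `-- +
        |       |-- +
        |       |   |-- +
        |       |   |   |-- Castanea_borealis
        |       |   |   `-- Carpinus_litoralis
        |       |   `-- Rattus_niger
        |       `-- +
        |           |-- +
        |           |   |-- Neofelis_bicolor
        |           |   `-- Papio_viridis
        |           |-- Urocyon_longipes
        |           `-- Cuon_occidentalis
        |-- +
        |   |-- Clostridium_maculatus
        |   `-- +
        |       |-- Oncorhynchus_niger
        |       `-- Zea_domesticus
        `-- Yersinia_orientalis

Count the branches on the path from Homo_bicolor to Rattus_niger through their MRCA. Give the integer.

9

The MRCA of Homo_bicolor and Rattus_niger is the node subtending ((Otocyon_montanus,((Schizosaccharomyces_tricolor,Homo_bicolor),Camponotus_palustris)),((((Enhydra_orientalis,Saimiri_vulgaris),((Danio_bicolor,Pinus_litoralis),(((Sorghum_albus,Meleagris_rubra),Lycaon_maculatus),Taxidea_rubra))),(((Castanea_borealis,Carpinus_litoralis),Rattus_niger),((Neofelis_bicolor,Papio_viridis),Urocyon_longipes,Cuon_occidentalis))),(Clostridium_maculatus,(Oncorhynchus_niger,Zea_domesticus)),Yersinia_orientalis)).
From Homo_bicolor up to that node: 4 branches. From Rattus_niger up to the same node: 5 branches. Total: 4 + 5 = 9.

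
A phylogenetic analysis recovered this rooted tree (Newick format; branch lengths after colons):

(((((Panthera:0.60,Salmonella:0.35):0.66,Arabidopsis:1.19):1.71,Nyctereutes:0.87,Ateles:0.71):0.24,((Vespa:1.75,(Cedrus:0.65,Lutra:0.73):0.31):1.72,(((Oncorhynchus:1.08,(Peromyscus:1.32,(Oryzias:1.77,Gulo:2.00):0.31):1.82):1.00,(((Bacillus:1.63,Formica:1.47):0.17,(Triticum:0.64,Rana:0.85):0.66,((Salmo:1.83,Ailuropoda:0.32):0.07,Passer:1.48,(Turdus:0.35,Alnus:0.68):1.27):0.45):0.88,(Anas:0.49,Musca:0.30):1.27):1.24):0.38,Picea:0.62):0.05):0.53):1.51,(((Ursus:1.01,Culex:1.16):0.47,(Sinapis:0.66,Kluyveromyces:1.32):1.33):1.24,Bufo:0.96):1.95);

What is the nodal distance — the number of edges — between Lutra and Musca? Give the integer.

8

The MRCA of Lutra and Musca is the node subtending ((Vespa,(Cedrus,Lutra)),(((Oncorhynchus,(Peromyscus,(Oryzias,Gulo))),(((Bacillus,Formica),(Triticum,Rana),((Salmo,Ailuropoda),Passer,(Turdus,Alnus))),(Anas,Musca))),Picea)).
From Lutra up to that node: 3 branches. From Musca up to the same node: 5 branches. Total: 3 + 5 = 8.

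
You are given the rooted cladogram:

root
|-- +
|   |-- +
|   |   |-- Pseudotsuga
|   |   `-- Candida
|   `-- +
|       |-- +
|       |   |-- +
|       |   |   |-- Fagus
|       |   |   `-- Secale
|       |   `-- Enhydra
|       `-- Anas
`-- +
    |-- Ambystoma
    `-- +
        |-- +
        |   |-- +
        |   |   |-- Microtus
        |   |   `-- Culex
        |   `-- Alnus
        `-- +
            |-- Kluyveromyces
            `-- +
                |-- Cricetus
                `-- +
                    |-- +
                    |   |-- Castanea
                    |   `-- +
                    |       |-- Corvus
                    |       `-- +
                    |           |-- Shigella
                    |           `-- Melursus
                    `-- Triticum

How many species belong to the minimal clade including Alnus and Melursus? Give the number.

10

The MRCA of Alnus and Melursus is the node subtending (((Microtus,Culex),Alnus),(Kluyveromyces,(Cricetus,((Castanea,(Corvus,(Shigella,Melursus))),Triticum)))).
That clade contains 10 terminal taxa: Alnus, Castanea, Corvus, Cricetus, Culex, Kluyveromyces, Melursus, Microtus, Shigella, Triticum.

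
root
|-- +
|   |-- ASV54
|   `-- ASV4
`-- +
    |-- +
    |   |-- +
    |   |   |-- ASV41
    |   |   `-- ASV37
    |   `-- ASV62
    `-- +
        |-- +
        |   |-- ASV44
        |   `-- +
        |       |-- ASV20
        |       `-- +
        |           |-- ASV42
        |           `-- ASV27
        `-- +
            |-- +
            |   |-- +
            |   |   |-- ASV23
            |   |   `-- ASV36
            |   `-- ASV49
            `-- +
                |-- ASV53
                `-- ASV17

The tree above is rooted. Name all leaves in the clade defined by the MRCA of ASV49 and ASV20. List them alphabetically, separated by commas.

ASV17, ASV20, ASV23, ASV27, ASV36, ASV42, ASV44, ASV49, ASV53

Tracing ASV49: it sits inside ((ASV23,ASV36),ASV49).
Tracing ASV20: it sits inside (ASV20,(ASV42,ASV27)).
The smallest clade enclosing both is ((ASV44,(ASV20,(ASV42,ASV27))),(((ASV23,ASV36),ASV49),(ASV53,ASV17))); the answer is its 9 terminal taxa in alphabetical order.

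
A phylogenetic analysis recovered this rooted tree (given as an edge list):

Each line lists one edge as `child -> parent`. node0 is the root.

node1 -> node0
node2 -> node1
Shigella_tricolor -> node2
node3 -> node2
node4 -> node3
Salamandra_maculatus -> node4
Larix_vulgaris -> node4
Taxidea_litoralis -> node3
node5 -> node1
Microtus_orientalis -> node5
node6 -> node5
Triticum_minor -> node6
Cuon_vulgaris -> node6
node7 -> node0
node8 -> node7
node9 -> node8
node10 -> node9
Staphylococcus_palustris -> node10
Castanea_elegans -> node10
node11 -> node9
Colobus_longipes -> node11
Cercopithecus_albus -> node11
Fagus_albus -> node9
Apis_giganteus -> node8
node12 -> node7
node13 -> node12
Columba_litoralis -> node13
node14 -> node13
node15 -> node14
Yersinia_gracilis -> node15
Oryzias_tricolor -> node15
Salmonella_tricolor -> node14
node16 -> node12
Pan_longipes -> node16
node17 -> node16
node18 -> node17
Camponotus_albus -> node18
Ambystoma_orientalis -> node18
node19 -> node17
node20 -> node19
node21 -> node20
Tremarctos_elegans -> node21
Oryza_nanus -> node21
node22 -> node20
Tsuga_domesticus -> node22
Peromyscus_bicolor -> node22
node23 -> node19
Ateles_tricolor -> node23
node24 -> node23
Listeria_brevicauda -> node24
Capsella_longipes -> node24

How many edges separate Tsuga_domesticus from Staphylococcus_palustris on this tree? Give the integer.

11

The MRCA of Tsuga_domesticus and Staphylococcus_palustris is the node subtending ((((Staphylococcus_palustris,Castanea_elegans),(Colobus_longipes,Cercopithecus_albus),Fagus_albus),Apis_giganteus),((Columba_litoralis,((Yersinia_gracilis,Oryzias_tricolor),Salmonella_tricolor)),(Pan_longipes,((Camponotus_albus,Ambystoma_orientalis),(((Tremarctos_elegans,Oryza_nanus),(Tsuga_domesticus,Peromyscus_bicolor)),(Ateles_tricolor,(Listeria_brevicauda,Capsella_longipes))))))).
From Tsuga_domesticus up to that node: 7 branches. From Staphylococcus_palustris up to the same node: 4 branches. Total: 7 + 4 = 11.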